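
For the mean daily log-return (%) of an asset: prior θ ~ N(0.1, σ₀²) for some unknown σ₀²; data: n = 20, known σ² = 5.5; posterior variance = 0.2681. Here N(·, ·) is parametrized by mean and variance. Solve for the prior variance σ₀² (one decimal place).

For the Normal–Normal model with known σ², precisions add: τ_n = τ₀ + n/σ².
So 1/σ₀² = 1/0.2681 − 20/5.5 = 3.729952 − 3.636364 = 0.093588.
Hence σ₀² = 1/0.093588 ≈ 10.7.

σ₀² = 10.7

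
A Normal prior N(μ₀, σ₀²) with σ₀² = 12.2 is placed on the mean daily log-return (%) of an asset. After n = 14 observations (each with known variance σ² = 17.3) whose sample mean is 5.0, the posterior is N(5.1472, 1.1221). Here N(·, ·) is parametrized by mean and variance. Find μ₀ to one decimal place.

μ₀ = 6.6

The posterior mean is a precision-weighted average: μ_n = (τ₀μ₀ + τ_data·x̄)/(τ₀+τ_data), with τ₀=1/σ₀² and τ_data=n/σ².
Here τ₀ = 1/12.2 = 0.081967 and τ_data = 14/17.3 = 0.809249, so τ_n = 0.891216.
Rearranging for μ₀: μ₀ = (μ_n·τ_n − τ_data·x̄)/τ₀ = (5.1472·0.891216 − 0.809249·5.0) / 0.081967 = 0.541022/0.081967 ≈ 6.6.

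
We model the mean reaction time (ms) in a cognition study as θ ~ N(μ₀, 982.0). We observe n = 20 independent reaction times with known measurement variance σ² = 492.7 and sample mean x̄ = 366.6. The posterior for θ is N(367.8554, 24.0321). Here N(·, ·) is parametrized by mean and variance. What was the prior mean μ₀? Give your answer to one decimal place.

With known observation variance, the Normal–Normal posterior has precision τ_n = τ₀ + n/σ² and mean μ_n = (τ₀μ₀ + (n/σ²)x̄)/τ_n.
Here τ₀ = 1/982.0 = 0.001018 and τ_data = 20/492.7 = 0.040593, so τ_n = 0.041611.
Rearranging for μ₀: μ₀ = (μ_n·τ_n − τ_data·x̄)/τ₀ = (367.8554·0.041611 − 0.040593·366.6) / 0.001018 = 0.425437/0.001018 ≈ 417.9.

μ₀ = 417.9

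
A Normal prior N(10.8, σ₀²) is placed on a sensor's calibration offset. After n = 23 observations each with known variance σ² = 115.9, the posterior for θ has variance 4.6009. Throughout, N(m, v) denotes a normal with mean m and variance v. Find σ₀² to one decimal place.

For the Normal–Normal model with known σ², precisions add: τ_n = τ₀ + n/σ².
So 1/σ₀² = 1/4.6009 − 23/115.9 = 0.217349 − 0.198447 = 0.018902.
Hence σ₀² = 1/0.018902 ≈ 52.9.

σ₀² = 52.9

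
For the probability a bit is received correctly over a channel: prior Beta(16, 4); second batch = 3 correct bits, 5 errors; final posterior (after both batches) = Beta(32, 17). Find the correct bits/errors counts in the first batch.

13 correct bits and 8 errors

Because Beta–binomial updating is additive in the counts, the combined data contributed (α_post−α_prior, β_post−β_prior) successes and failures.
Total across both batches: 32−16=16 correct bits, 17−4=13 errors.
Subtract the second batch: 16−3=13 correct bits and 13−5=8 errors.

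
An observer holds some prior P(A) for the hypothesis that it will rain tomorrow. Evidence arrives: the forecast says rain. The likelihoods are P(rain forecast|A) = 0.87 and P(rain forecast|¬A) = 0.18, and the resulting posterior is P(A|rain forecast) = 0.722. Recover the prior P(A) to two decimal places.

In odds form, posterior odds = prior odds × likelihood ratio, so prior odds = posterior odds ÷ LR.
Posterior odds = 0.722/(1−0.722) = 2.5971. LR = 0.87/0.18 = 4.8333.
Prior odds = 2.5971/4.8333 = 0.5373, so P(A) = 0.5373/(1+0.5373) ≈ 0.35.

P(A) = 0.35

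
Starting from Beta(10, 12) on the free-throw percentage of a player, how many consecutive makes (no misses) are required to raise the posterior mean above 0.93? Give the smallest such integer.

k = 150

After k makes and 0 misses the posterior is Beta(10+k, 12), with mean (10+k)/(10+12+k).
Set (10+k)/(22+k) > 0.93 and solve: k > (0.93·22 − 10)/(1 − 0.93) = 149.429.
The smallest integer exceeding 149.429 is 150, and checking k=150: (160)/(172) = 0.9302 > 0.93.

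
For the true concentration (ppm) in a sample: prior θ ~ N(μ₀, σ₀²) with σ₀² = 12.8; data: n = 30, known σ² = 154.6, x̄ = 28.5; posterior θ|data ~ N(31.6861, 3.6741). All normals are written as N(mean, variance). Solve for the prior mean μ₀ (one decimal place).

The posterior mean is a precision-weighted average: μ_n = (τ₀μ₀ + τ_data·x̄)/(τ₀+τ_data), with τ₀=1/σ₀² and τ_data=n/σ².
Here τ₀ = 1/12.8 = 0.078125 and τ_data = 30/154.6 = 0.194049, so τ_n = 0.272174.
Rearranging for μ₀: μ₀ = (μ_n·τ_n − τ_data·x̄)/τ₀ = (31.6861·0.272174 − 0.194049·28.5) / 0.078125 = 3.093736/0.078125 ≈ 39.6.

μ₀ = 39.6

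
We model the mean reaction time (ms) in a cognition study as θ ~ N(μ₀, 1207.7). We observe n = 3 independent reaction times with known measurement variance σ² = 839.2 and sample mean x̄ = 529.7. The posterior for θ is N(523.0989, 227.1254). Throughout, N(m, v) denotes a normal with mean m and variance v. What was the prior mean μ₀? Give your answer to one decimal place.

μ₀ = 494.6

The posterior mean is a precision-weighted average: μ_n = (τ₀μ₀ + τ_data·x̄)/(τ₀+τ_data), with τ₀=1/σ₀² and τ_data=n/σ².
Here τ₀ = 1/1207.7 = 0.000828 and τ_data = 3/839.2 = 0.003575, so τ_n = 0.004403.
Rearranging for μ₀: μ₀ = (μ_n·τ_n − τ_data·x̄)/τ₀ = (523.0989·0.004403 − 0.003575·529.7) / 0.000828 = 0.409527/0.000828 ≈ 494.6.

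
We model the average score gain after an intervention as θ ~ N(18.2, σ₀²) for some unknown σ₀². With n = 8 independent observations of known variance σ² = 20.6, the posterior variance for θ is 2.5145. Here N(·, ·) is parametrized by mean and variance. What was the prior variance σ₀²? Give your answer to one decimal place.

For the Normal–Normal model with known σ², precisions add: τ_n = τ₀ + n/σ².
So 1/σ₀² = 1/2.5145 − 8/20.6 = 0.397693 − 0.388350 = 0.009343.
Hence σ₀² = 1/0.009343 ≈ 107.0.

σ₀² = 107.0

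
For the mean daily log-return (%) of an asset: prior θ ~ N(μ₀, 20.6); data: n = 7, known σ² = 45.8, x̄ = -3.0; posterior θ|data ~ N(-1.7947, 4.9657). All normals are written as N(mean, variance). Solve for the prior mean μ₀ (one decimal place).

The posterior mean is a precision-weighted average: μ_n = (τ₀μ₀ + τ_data·x̄)/(τ₀+τ_data), with τ₀=1/σ₀² and τ_data=n/σ².
Here τ₀ = 1/20.6 = 0.048544 and τ_data = 7/45.8 = 0.152838, so τ_n = 0.201382.
Rearranging for μ₀: μ₀ = (μ_n·τ_n − τ_data·x̄)/τ₀ = (-1.7947·0.201382 − 0.152838·-3.0) / 0.048544 = 0.097094/0.048544 ≈ 2.0.

μ₀ = 2.0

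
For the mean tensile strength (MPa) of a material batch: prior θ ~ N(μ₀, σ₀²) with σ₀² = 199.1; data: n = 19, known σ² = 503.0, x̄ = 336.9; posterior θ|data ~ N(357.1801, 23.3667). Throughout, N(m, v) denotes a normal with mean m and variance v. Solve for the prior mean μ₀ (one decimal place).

With known observation variance, the Normal–Normal posterior has precision τ_n = τ₀ + n/σ² and mean μ_n = (τ₀μ₀ + (n/σ²)x̄)/τ_n.
Here τ₀ = 1/199.1 = 0.005023 and τ_data = 19/503.0 = 0.037773, so τ_n = 0.042796.
Rearranging for μ₀: μ₀ = (μ_n·τ_n − τ_data·x̄)/τ₀ = (357.1801·0.042796 − 0.037773·336.9) / 0.005023 = 2.560156/0.005023 ≈ 509.7.

μ₀ = 509.7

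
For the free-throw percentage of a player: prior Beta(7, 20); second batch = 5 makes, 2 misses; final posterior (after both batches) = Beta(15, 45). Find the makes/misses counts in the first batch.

3 makes and 23 misses

Sequential conjugate updates are equivalent to a single update on the pooled data, so total successes = posterior α − prior α and total failures = posterior β − prior β.
Total across both batches: 15−7=8 makes, 45−20=25 misses.
Subtract the second batch: 8−5=3 makes and 25−2=23 misses.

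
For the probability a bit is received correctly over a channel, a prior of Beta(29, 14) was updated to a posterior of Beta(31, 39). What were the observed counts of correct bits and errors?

A Beta(a, b) prior with s successes and f failures in binomial data gives a Beta(a+s, b+f) posterior.
Match parameters: s=31−29=2, f=39−14=25.

2 correct bits and 25 errors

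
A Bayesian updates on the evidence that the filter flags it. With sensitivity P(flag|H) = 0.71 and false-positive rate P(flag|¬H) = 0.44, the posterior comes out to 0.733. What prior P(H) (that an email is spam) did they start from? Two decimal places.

P(H) = 0.63

Bayes' rule in odds form gives O(H|E) = O(H)·[P(E|H)/P(E|¬H)], hence O(H) = O(H|E)/LR.
Posterior odds = 0.733/(1−0.733) = 2.7453. LR = 0.71/0.44 = 1.6136.
Prior odds = 2.7453/1.6136 = 1.7014, so P(H) = 1.7014/(1+1.7014) ≈ 0.63.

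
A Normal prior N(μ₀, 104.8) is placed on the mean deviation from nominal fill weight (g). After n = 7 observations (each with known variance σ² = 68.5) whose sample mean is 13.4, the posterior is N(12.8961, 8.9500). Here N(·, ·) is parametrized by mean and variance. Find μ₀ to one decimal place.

μ₀ = 7.5

The posterior mean is a precision-weighted average: μ_n = (τ₀μ₀ + τ_data·x̄)/(τ₀+τ_data), with τ₀=1/σ₀² and τ_data=n/σ².
Here τ₀ = 1/104.8 = 0.009542 and τ_data = 7/68.5 = 0.102190, so τ_n = 0.111732.
Rearranging for μ₀: μ₀ = (μ_n·τ_n − τ_data·x̄)/τ₀ = (12.8961·0.111732 − 0.102190·13.4) / 0.009542 = 0.071561/0.009542 ≈ 7.5.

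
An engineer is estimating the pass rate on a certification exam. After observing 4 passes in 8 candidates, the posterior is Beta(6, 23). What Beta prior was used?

Beta(2, 19)

Beta is conjugate to the binomial likelihood: posterior = Beta(α+s, β+f).
Subtract the data counts: 6−4=2, 23−4=19.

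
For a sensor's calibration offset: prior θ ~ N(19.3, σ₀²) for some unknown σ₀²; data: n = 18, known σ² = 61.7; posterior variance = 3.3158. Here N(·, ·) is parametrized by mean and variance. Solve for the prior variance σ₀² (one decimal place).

σ₀² = 101.5

For the Normal–Normal model with known σ², precisions add: τ_n = τ₀ + n/σ².
So 1/σ₀² = 1/3.3158 − 18/61.7 = 0.301586 − 0.291734 = 0.009852.
Hence σ₀² = 1/0.009852 ≈ 101.5.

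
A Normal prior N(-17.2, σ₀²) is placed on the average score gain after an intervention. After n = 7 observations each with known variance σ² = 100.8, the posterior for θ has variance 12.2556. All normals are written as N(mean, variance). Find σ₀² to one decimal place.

σ₀² = 82.3

For the Normal–Normal model with known σ², precisions add: τ_n = τ₀ + n/σ².
So 1/σ₀² = 1/12.2556 − 7/100.8 = 0.081595 − 0.069444 = 0.012151.
Hence σ₀² = 1/0.012151 ≈ 82.3.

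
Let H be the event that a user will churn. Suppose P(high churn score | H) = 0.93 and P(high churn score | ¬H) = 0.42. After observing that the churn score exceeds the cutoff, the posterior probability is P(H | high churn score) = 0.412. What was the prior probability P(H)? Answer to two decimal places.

In odds form, posterior odds = prior odds × likelihood ratio, so prior odds = posterior odds ÷ LR.
Posterior odds = 0.412/(1−0.412) = 0.7007. LR = 0.93/0.42 = 2.2143.
Prior odds = 0.7007/2.2143 = 0.3164, so P(H) = 0.3164/(1+0.3164) ≈ 0.24.

P(H) = 0.24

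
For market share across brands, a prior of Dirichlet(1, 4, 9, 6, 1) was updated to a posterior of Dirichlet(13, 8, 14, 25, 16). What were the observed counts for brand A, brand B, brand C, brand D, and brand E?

For a Dirichlet(α) prior with multinomial counts c, the posterior is Dirichlet(α + c) componentwise.
Counts are posterior − prior componentwise: 13−1=12, 8−4=4, 14−9=5, 25−6=19, 16−1=15.

counts (12, 4, 5, 19, 15)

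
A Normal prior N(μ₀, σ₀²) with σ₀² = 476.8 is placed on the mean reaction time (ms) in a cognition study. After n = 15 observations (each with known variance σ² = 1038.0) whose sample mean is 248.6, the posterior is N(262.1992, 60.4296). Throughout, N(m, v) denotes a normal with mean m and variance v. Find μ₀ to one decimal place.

With known observation variance, the Normal–Normal posterior has precision τ_n = τ₀ + n/σ² and mean μ_n = (τ₀μ₀ + (n/σ²)x̄)/τ_n.
Here τ₀ = 1/476.8 = 0.002097 and τ_data = 15/1038.0 = 0.014451, so τ_n = 0.016548.
Rearranging for μ₀: μ₀ = (μ_n·τ_n − τ_data·x̄)/τ₀ = (262.1992·0.016548 − 0.014451·248.6) / 0.002097 = 0.746354/0.002097 ≈ 355.9.

μ₀ = 355.9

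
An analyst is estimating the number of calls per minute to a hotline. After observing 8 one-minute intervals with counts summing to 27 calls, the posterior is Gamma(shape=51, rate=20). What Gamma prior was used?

Gamma(shape=24, rate=12)

A Gamma(α, β) prior (rate parametrization) on a Poisson rate with n observations summing to S gives posterior Gamma(α+S, β+n).
So α = 51 − 27 = 24 and β = 20 − 8 = 12.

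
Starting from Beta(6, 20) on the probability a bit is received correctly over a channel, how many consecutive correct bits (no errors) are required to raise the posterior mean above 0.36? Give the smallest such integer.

After k correct bits and 0 errors the posterior is Beta(6+k, 20), with mean (6+k)/(6+20+k).
Set (6+k)/(26+k) > 0.36 and solve: k > (0.36·26 − 6)/(1 − 0.36) = 5.250.
The smallest integer exceeding 5.250 is 6, and checking k=6: (12)/(32) = 0.3750 > 0.36.

k = 6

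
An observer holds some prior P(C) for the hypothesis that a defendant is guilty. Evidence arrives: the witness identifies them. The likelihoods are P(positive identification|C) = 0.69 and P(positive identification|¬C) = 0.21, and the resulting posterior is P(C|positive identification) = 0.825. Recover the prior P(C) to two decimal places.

P(C) = 0.59

Bayes' rule in odds form gives O(C|E) = O(C)·[P(E|C)/P(E|¬C)], hence O(C) = O(C|E)/LR.
Posterior odds = 0.825/(1−0.825) = 4.7143. LR = 0.69/0.21 = 3.2857.
Prior odds = 4.7143/3.2857 = 1.4348, so P(C) = 1.4348/(1+1.4348) ≈ 0.59.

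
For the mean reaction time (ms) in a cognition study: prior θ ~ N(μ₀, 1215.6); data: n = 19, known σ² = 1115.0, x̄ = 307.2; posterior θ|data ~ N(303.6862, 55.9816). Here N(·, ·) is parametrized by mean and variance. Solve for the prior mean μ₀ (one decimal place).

With known observation variance, the Normal–Normal posterior has precision τ_n = τ₀ + n/σ² and mean μ_n = (τ₀μ₀ + (n/σ²)x̄)/τ_n.
Here τ₀ = 1/1215.6 = 0.000823 and τ_data = 19/1115.0 = 0.017040, so τ_n = 0.017863.
Rearranging for μ₀: μ₀ = (μ_n·τ_n − τ_data·x̄)/τ₀ = (303.6862·0.017863 − 0.017040·307.2) / 0.000823 = 0.190059/0.000823 ≈ 230.9.

μ₀ = 230.9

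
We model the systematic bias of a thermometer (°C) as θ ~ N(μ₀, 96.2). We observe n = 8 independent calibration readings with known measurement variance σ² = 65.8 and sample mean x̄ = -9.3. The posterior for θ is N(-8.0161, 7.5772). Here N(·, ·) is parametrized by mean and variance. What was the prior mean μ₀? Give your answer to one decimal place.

μ₀ = 7.0

With known observation variance, the Normal–Normal posterior has precision τ_n = τ₀ + n/σ² and mean μ_n = (τ₀μ₀ + (n/σ²)x̄)/τ_n.
Here τ₀ = 1/96.2 = 0.010395 and τ_data = 8/65.8 = 0.121581, so τ_n = 0.131976.
Rearranging for μ₀: μ₀ = (μ_n·τ_n − τ_data·x̄)/τ₀ = (-8.0161·0.131976 − 0.121581·-9.3) / 0.010395 = 0.072770/0.010395 ≈ 7.0.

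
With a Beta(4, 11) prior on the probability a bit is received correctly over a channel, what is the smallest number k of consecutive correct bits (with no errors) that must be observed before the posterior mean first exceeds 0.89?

k = 86

After k correct bits and 0 errors the posterior is Beta(4+k, 11), with mean (4+k)/(4+11+k).
Set (4+k)/(15+k) > 0.89 and solve: k > (0.89·15 − 4)/(1 − 0.89) = 85.000.
The smallest integer exceeding 85.000 is 86, and checking k=86: (90)/(101) = 0.8911 > 0.89.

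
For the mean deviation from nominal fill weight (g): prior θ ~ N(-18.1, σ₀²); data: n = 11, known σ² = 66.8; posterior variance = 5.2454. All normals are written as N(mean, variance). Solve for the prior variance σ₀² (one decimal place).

Posterior precision equals prior precision plus data precision: 1/σ_n² = 1/σ₀² + n/σ².
So 1/σ₀² = 1/5.2454 − 11/66.8 = 0.190643 − 0.164671 = 0.025972.
Hence σ₀² = 1/0.025972 ≈ 38.5.

σ₀² = 38.5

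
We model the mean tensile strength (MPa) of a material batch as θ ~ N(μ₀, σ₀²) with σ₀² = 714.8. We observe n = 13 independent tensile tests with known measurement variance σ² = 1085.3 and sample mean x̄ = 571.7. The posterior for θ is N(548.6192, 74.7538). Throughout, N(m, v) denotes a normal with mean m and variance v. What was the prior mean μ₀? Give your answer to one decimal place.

With known observation variance, the Normal–Normal posterior has precision τ_n = τ₀ + n/σ² and mean μ_n = (τ₀μ₀ + (n/σ²)x̄)/τ_n.
Here τ₀ = 1/714.8 = 0.001399 and τ_data = 13/1085.3 = 0.011978, so τ_n = 0.013377.
Rearranging for μ₀: μ₀ = (μ_n·τ_n − τ_data·x̄)/τ₀ = (548.6192·0.013377 − 0.011978·571.7) / 0.001399 = 0.491056/0.001399 ≈ 351.0.

μ₀ = 351.0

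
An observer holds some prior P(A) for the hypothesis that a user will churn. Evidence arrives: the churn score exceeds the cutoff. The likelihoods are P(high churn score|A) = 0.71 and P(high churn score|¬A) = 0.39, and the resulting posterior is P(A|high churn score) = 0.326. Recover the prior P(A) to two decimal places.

P(A) = 0.21

Bayes' rule in odds form gives O(A|E) = O(A)·[P(E|A)/P(E|¬A)], hence O(A) = O(A|E)/LR.
Posterior odds = 0.326/(1−0.326) = 0.4837. LR = 0.71/0.39 = 1.8205.
Prior odds = 0.4837/1.8205 = 0.2657, so P(A) = 0.2657/(1+0.2657) ≈ 0.21.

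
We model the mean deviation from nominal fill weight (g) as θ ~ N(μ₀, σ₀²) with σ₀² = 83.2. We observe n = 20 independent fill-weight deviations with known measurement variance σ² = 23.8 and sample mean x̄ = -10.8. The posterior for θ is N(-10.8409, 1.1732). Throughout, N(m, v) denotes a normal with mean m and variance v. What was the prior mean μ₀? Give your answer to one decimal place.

μ₀ = -13.7

With known observation variance, the Normal–Normal posterior has precision τ_n = τ₀ + n/σ² and mean μ_n = (τ₀μ₀ + (n/σ²)x̄)/τ_n.
Here τ₀ = 1/83.2 = 0.012019 and τ_data = 20/23.8 = 0.840336, so τ_n = 0.852355.
Rearranging for μ₀: μ₀ = (μ_n·τ_n − τ_data·x̄)/τ₀ = (-10.8409·0.852355 − 0.840336·-10.8) / 0.012019 = -0.164667/0.012019 ≈ -13.7.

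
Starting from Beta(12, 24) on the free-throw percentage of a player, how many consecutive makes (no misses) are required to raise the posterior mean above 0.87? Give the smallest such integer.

k = 149

After k makes and 0 misses the posterior is Beta(12+k, 24), with mean (12+k)/(12+24+k).
Set (12+k)/(36+k) > 0.87 and solve: k > (0.87·36 − 12)/(1 − 0.87) = 148.615.
The smallest integer exceeding 148.615 is 149, and checking k=149: (161)/(185) = 0.8703 > 0.87.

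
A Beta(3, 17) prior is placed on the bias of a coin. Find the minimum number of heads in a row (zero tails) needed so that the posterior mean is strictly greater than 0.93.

k = 223

After k heads and 0 tails the posterior is Beta(3+k, 17), with mean (3+k)/(3+17+k).
Set (3+k)/(20+k) > 0.93 and solve: k > (0.93·20 − 3)/(1 − 0.93) = 222.857.
The smallest integer exceeding 222.857 is 223.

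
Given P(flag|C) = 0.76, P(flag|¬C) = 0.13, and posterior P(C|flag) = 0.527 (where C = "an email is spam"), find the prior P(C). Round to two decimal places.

In odds form, posterior odds = prior odds × likelihood ratio, so prior odds = posterior odds ÷ LR.
Posterior odds = 0.527/(1−0.527) = 1.1142. LR = 0.76/0.13 = 5.8462.
Prior odds = 1.1142/5.8462 = 0.1906, so P(C) = 0.1906/(1+0.1906) ≈ 0.16.

P(C) = 0.16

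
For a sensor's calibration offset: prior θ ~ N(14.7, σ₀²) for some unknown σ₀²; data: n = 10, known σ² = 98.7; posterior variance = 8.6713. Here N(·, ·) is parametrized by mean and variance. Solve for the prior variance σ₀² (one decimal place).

σ₀² = 71.4

Posterior precision equals prior precision plus data precision: 1/σ_n² = 1/σ₀² + n/σ².
So 1/σ₀² = 1/8.6713 − 10/98.7 = 0.115323 − 0.101317 = 0.014006.
Hence σ₀² = 1/0.014006 ≈ 71.4.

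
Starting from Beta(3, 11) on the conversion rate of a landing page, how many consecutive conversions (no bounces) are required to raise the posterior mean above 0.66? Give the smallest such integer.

k = 19

After k conversions and 0 bounces the posterior is Beta(3+k, 11), with mean (3+k)/(3+11+k).
Set (3+k)/(14+k) > 0.66 and solve: k > (0.66·14 − 3)/(1 − 0.66) = 18.353.
The smallest integer exceeding 18.353 is 19, and checking k=19: (22)/(33) = 0.6667 > 0.66.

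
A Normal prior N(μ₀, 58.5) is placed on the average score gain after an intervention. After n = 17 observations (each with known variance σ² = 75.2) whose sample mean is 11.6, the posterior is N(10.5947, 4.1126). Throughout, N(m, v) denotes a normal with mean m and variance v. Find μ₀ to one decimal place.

The posterior mean is a precision-weighted average: μ_n = (τ₀μ₀ + τ_data·x̄)/(τ₀+τ_data), with τ₀=1/σ₀² and τ_data=n/σ².
Here τ₀ = 1/58.5 = 0.017094 and τ_data = 17/75.2 = 0.226064, so τ_n = 0.243158.
Rearranging for μ₀: μ₀ = (μ_n·τ_n − τ_data·x̄)/τ₀ = (10.5947·0.243158 − 0.226064·11.6) / 0.017094 = -0.046156/0.017094 ≈ -2.7.

μ₀ = -2.7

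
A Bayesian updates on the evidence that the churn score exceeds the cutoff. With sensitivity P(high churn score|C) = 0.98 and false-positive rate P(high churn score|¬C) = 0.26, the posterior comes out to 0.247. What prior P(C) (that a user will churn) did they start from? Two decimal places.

P(C) = 0.08

Bayes' rule in odds form gives O(C|E) = O(C)·[P(E|C)/P(E|¬C)], hence O(C) = O(C|E)/LR.
Posterior odds = 0.247/(1−0.247) = 0.3280. LR = 0.98/0.26 = 3.7692.
Prior odds = 0.3280/3.7692 = 0.0870, so P(C) = 0.0870/(1+0.0870) ≈ 0.08.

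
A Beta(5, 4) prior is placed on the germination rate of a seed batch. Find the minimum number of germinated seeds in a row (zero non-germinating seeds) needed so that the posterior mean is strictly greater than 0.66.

k = 3

After k germinated seeds and 0 non-germinating seeds the posterior is Beta(5+k, 4), with mean (5+k)/(5+4+k).
Set (5+k)/(9+k) > 0.66 and solve: k > (0.66·9 − 5)/(1 − 0.66) = 2.765.
The smallest integer exceeding 2.765 is 3.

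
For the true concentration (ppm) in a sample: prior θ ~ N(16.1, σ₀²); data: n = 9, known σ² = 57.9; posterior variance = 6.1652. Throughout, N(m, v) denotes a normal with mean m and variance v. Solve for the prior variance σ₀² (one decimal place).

For the Normal–Normal model with known σ², precisions add: τ_n = τ₀ + n/σ².
So 1/σ₀² = 1/6.1652 − 9/57.9 = 0.162201 − 0.155440 = 0.006761.
Hence σ₀² = 1/0.006761 ≈ 147.9.

σ₀² = 147.9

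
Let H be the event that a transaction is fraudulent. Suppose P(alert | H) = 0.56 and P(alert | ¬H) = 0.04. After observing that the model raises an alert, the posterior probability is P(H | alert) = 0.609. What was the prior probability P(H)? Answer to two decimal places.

P(H) = 0.10

Bayes' rule in odds form gives O(H|E) = O(H)·[P(E|H)/P(E|¬H)], hence O(H) = O(H|E)/LR.
Posterior odds = 0.609/(1−0.609) = 1.5575. LR = 0.56/0.04 = 14.0000.
Prior odds = 1.5575/14.0000 = 0.1113, so P(H) = 0.1113/(1+0.1113) ≈ 0.10.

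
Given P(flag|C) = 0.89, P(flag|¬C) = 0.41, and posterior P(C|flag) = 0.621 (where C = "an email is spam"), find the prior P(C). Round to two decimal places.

Bayes' rule in odds form gives O(C|E) = O(C)·[P(E|C)/P(E|¬C)], hence O(C) = O(C|E)/LR.
Posterior odds = 0.621/(1−0.621) = 1.6385. LR = 0.89/0.41 = 2.1707.
Prior odds = 1.6385/2.1707 = 0.7548, so P(C) = 0.7548/(1+0.7548) ≈ 0.43.

P(C) = 0.43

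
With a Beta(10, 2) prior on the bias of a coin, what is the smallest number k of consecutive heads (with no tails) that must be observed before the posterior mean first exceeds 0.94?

After k heads and 0 tails the posterior is Beta(10+k, 2), with mean (10+k)/(10+2+k).
Set (10+k)/(12+k) > 0.94 and solve: k > (0.94·12 − 10)/(1 − 0.94) = 21.333.
The smallest integer exceeding 21.333 is 22.

k = 22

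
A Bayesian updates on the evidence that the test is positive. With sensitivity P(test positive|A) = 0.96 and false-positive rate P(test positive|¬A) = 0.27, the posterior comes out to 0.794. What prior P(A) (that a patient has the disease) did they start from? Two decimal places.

In odds form, posterior odds = prior odds × likelihood ratio, so prior odds = posterior odds ÷ LR.
Posterior odds = 0.794/(1−0.794) = 3.8544. LR = 0.96/0.27 = 3.5556.
Prior odds = 3.8544/3.5556 = 1.0840, so P(A) = 1.0840/(1+1.0840) ≈ 0.52.

P(A) = 0.52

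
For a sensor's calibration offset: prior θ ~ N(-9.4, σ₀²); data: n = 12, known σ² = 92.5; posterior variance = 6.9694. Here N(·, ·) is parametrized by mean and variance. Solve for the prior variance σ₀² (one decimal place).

σ₀² = 72.7

For the Normal–Normal model with known σ², precisions add: τ_n = τ₀ + n/σ².
So 1/σ₀² = 1/6.9694 − 12/92.5 = 0.143484 − 0.129730 = 0.013754.
Hence σ₀² = 1/0.013754 ≈ 72.7.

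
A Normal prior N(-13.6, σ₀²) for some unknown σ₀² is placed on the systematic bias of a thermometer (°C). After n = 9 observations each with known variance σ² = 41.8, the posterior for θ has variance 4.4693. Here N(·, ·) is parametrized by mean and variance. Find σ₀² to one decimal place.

For the Normal–Normal model with known σ², precisions add: τ_n = τ₀ + n/σ².
So 1/σ₀² = 1/4.4693 − 9/41.8 = 0.223749 − 0.215311 = 0.008438.
Hence σ₀² = 1/0.008438 ≈ 118.5.

σ₀² = 118.5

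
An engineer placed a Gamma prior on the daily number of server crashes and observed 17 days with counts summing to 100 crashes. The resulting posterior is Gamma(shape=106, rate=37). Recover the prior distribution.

Gamma(shape=6, rate=20)

Gamma–Poisson conjugacy: posterior shape = α + Σxᵢ, posterior rate = β + n.
So α = 106 − 100 = 6 and β = 37 − 17 = 20.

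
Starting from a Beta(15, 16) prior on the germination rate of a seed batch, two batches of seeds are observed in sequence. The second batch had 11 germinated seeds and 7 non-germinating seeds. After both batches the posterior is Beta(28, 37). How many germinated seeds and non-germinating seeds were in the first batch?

Sequential conjugate updates are equivalent to a single update on the pooled data, so total successes = posterior α − prior α and total failures = posterior β − prior β.
Total across both batches: 28−15=13 germinated seeds, 37−16=21 non-germinating seeds.
Subtract the second batch: 13−11=2 germinated seeds and 21−7=14 non-germinating seeds.

2 germinated seeds and 14 non-germinating seeds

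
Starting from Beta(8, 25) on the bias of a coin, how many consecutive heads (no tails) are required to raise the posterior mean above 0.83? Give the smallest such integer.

k = 115

After k heads and 0 tails the posterior is Beta(8+k, 25), with mean (8+k)/(8+25+k).
Set (8+k)/(33+k) > 0.83 and solve: k > (0.83·33 − 8)/(1 − 0.83) = 114.059.
The smallest integer exceeding 114.059 is 115.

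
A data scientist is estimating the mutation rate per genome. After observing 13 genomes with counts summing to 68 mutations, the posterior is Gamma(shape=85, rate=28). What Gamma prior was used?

Gamma(shape=17, rate=15)

A Gamma(α, β) prior (rate parametrization) on a Poisson rate with n observations summing to S gives posterior Gamma(α+S, β+n).
So α = 85 − 68 = 17 and β = 28 − 13 = 15.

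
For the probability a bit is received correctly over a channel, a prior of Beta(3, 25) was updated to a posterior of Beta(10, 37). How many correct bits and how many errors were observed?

7 correct bits and 12 errors

A Beta(α, β) prior with s successes and f failures in binomial data gives a Beta(α+s, β+f) posterior.
Match parameters: s=10−3=7, f=37−25=12.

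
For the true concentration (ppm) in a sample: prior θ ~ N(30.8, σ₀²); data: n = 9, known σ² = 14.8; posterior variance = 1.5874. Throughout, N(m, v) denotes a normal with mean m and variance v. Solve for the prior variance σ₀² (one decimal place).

σ₀² = 45.8

Posterior precision equals prior precision plus data precision: 1/σ_n² = 1/σ₀² + n/σ².
So 1/σ₀² = 1/1.5874 − 9/14.8 = 0.629961 − 0.608108 = 0.021853.
Hence σ₀² = 1/0.021853 ≈ 45.8.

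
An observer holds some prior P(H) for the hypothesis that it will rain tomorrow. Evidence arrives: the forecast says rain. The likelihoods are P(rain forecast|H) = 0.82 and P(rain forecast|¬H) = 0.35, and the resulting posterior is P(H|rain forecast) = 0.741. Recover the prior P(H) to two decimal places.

P(H) = 0.55

Bayes' rule in odds form gives O(H|E) = O(H)·[P(E|H)/P(E|¬H)], hence O(H) = O(H|E)/LR.
Posterior odds = 0.741/(1−0.741) = 2.8610. LR = 0.82/0.35 = 2.3429.
Prior odds = 2.8610/2.3429 = 1.2211, so P(H) = 1.2211/(1+1.2211) ≈ 0.55.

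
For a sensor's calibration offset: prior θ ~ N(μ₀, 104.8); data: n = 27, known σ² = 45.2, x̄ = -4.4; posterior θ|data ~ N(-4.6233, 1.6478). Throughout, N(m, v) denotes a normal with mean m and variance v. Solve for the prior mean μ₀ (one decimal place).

μ₀ = -18.6

The posterior mean is a precision-weighted average: μ_n = (τ₀μ₀ + τ_data·x̄)/(τ₀+τ_data), with τ₀=1/σ₀² and τ_data=n/σ².
Here τ₀ = 1/104.8 = 0.009542 and τ_data = 27/45.2 = 0.597345, so τ_n = 0.606887.
Rearranging for μ₀: μ₀ = (μ_n·τ_n − τ_data·x̄)/τ₀ = (-4.6233·0.606887 − 0.597345·-4.4) / 0.009542 = -0.177503/0.009542 ≈ -18.6.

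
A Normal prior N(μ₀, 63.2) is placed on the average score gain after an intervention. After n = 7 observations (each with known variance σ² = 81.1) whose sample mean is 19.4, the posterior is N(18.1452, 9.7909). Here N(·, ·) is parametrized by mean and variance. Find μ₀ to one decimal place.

μ₀ = 11.3

The posterior mean is a precision-weighted average: μ_n = (τ₀μ₀ + τ_data·x̄)/(τ₀+τ_data), with τ₀=1/σ₀² and τ_data=n/σ².
Here τ₀ = 1/63.2 = 0.015823 and τ_data = 7/81.1 = 0.086313, so τ_n = 0.102136.
Rearranging for μ₀: μ₀ = (μ_n·τ_n − τ_data·x̄)/τ₀ = (18.1452·0.102136 − 0.086313·19.4) / 0.015823 = 0.178806/0.015823 ≈ 11.3.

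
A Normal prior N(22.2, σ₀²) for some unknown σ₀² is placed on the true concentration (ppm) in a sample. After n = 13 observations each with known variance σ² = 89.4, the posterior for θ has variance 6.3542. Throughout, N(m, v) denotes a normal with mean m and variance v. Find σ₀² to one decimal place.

σ₀² = 83.6

Posterior precision equals prior precision plus data precision: 1/σ_n² = 1/σ₀² + n/σ².
So 1/σ₀² = 1/6.3542 − 13/89.4 = 0.157376 − 0.145414 = 0.011962.
Hence σ₀² = 1/0.011962 ≈ 83.6.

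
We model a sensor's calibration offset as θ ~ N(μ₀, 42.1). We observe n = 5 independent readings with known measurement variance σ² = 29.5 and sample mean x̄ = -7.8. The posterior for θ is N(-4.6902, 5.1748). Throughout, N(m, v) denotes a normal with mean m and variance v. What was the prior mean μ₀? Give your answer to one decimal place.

The posterior mean is a precision-weighted average: μ_n = (τ₀μ₀ + τ_data·x̄)/(τ₀+τ_data), with τ₀=1/σ₀² and τ_data=n/σ².
Here τ₀ = 1/42.1 = 0.023753 and τ_data = 5/29.5 = 0.169492, so τ_n = 0.193245.
Rearranging for μ₀: μ₀ = (μ_n·τ_n − τ_data·x̄)/τ₀ = (-4.6902·0.193245 − 0.169492·-7.8) / 0.023753 = 0.415680/0.023753 ≈ 17.5.

μ₀ = 17.5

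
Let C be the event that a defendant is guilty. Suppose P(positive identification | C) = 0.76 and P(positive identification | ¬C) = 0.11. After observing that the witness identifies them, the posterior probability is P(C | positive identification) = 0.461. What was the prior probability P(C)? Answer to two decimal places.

Bayes' rule in odds form gives O(C|E) = O(C)·[P(E|C)/P(E|¬C)], hence O(C) = O(C|E)/LR.
Posterior odds = 0.461/(1−0.461) = 0.8553. LR = 0.76/0.11 = 6.9091.
Prior odds = 0.8553/6.9091 = 0.1238, so P(C) = 0.1238/(1+0.1238) ≈ 0.11.

P(C) = 0.11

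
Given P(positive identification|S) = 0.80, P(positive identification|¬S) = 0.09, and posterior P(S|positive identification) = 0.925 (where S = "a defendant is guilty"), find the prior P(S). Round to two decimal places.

P(S) = 0.58

In odds form, posterior odds = prior odds × likelihood ratio, so prior odds = posterior odds ÷ LR.
Posterior odds = 0.925/(1−0.925) = 12.3333. LR = 0.80/0.09 = 8.8889.
Prior odds = 12.3333/8.8889 = 1.3875, so P(S) = 1.3875/(1+1.3875) ≈ 0.58.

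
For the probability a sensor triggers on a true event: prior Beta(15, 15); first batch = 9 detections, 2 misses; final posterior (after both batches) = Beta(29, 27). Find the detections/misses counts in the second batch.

Sequential conjugate updates are equivalent to a single update on the pooled data, so total successes = posterior α − prior α and total failures = posterior β − prior β.
Total across both batches: 29−15=14 detections, 27−15=12 misses.
Subtract the first batch: 14−9=5 detections and 12−2=10 misses.

5 detections and 10 misses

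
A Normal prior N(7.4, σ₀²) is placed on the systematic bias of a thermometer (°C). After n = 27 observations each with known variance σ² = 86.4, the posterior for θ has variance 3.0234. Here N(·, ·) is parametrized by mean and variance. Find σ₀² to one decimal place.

Posterior precision equals prior precision plus data precision: 1/σ_n² = 1/σ₀² + n/σ².
So 1/σ₀² = 1/3.0234 − 27/86.4 = 0.330753 − 0.312500 = 0.018253.
Hence σ₀² = 1/0.018253 ≈ 54.8.

σ₀² = 54.8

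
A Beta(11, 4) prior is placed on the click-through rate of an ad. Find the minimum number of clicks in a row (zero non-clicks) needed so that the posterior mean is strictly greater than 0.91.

After k clicks and 0 non-clicks the posterior is Beta(11+k, 4), with mean (11+k)/(11+4+k).
Set (11+k)/(15+k) > 0.91 and solve: k > (0.91·15 − 11)/(1 − 0.91) = 29.444.
The smallest integer exceeding 29.444 is 30, and checking k=30: (41)/(45) = 0.9111 > 0.91.

k = 30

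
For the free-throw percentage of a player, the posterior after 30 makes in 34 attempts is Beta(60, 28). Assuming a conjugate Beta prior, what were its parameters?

Beta is conjugate to the binomial likelihood: posterior = Beta(a+s, b+f).
So a = 60 − 30 = 30 and b = 28 − 4 = 24.

Beta(30, 24)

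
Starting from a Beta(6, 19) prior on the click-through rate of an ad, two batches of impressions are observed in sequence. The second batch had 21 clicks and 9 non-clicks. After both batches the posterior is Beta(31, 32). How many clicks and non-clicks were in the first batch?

Sequential conjugate updates are equivalent to a single update on the pooled data, so total successes = posterior α − prior α and total failures = posterior β − prior β.
Total across both batches: 31−6=25 clicks, 32−19=13 non-clicks.
Subtract the second batch: 25−21=4 clicks and 13−9=4 non-clicks.

4 clicks and 4 non-clicks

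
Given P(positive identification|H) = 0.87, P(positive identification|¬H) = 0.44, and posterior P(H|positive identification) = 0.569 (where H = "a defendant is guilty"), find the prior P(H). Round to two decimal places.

P(H) = 0.40

Bayes' rule in odds form gives O(H|E) = O(H)·[P(E|H)/P(E|¬H)], hence O(H) = O(H|E)/LR.
Posterior odds = 0.569/(1−0.569) = 1.3202. LR = 0.87/0.44 = 1.9773.
Prior odds = 1.3202/1.9773 = 0.6677, so P(H) = 0.6677/(1+0.6677) ≈ 0.40.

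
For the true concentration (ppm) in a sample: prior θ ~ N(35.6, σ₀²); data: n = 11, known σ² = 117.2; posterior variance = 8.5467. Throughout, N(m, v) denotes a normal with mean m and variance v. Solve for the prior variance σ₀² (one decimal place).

Posterior precision equals prior precision plus data precision: 1/σ_n² = 1/σ₀² + n/σ².
So 1/σ₀² = 1/8.5467 − 11/117.2 = 0.117004 − 0.093857 = 0.023147.
Hence σ₀² = 1/0.023147 ≈ 43.2.

σ₀² = 43.2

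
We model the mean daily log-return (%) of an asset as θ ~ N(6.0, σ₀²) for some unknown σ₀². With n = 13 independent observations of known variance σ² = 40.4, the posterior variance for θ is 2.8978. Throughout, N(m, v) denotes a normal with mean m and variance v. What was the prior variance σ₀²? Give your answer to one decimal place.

For the Normal–Normal model with known σ², precisions add: τ_n = τ₀ + n/σ².
So 1/σ₀² = 1/2.8978 − 13/40.4 = 0.345089 − 0.321782 = 0.023307.
Hence σ₀² = 1/0.023307 ≈ 42.9.

σ₀² = 42.9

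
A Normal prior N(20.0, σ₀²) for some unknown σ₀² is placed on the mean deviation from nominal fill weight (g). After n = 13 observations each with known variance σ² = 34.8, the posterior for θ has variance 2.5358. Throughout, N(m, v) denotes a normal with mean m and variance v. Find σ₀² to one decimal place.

σ₀² = 48.1

Posterior precision equals prior precision plus data precision: 1/σ_n² = 1/σ₀² + n/σ².
So 1/σ₀² = 1/2.5358 − 13/34.8 = 0.394353 − 0.373563 = 0.020790.
Hence σ₀² = 1/0.020790 ≈ 48.1.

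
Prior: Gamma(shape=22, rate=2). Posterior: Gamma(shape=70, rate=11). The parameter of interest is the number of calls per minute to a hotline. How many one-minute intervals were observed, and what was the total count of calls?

A Gamma(α, β) prior (rate parametrization) on a Poisson rate with n observations summing to S gives posterior Gamma(α+S, β+n).
Matching: Σxᵢ = 70 − 22 = 48 and n = 11 − 2 = 9.

n = 9 one-minute intervals with total 48 calls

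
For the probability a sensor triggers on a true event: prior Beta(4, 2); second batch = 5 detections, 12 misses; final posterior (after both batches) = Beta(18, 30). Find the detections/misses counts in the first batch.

9 detections and 16 misses

Because Beta–binomial updating is additive in the counts, the combined data contributed (α_post−α_prior, β_post−β_prior) successes and failures.
Total across both batches: 18−4=14 detections, 30−2=28 misses.
Subtract the second batch: 14−5=9 detections and 28−12=16 misses.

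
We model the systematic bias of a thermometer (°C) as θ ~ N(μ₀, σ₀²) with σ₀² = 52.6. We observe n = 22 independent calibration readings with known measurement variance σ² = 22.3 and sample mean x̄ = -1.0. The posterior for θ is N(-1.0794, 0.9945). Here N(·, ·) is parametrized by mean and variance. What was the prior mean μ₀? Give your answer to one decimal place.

μ₀ = -5.2

With known observation variance, the Normal–Normal posterior has precision τ_n = τ₀ + n/σ² and mean μ_n = (τ₀μ₀ + (n/σ²)x̄)/τ_n.
Here τ₀ = 1/52.6 = 0.019011 and τ_data = 22/22.3 = 0.986547, so τ_n = 1.005558.
Rearranging for μ₀: μ₀ = (μ_n·τ_n − τ_data·x̄)/τ₀ = (-1.0794·1.005558 − 0.986547·-1.0) / 0.019011 = -0.098852/0.019011 ≈ -5.2.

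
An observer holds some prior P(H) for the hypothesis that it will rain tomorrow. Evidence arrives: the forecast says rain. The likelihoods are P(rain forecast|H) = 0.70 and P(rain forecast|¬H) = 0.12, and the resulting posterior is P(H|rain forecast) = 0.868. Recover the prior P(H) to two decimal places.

Bayes' rule in odds form gives O(H|E) = O(H)·[P(E|H)/P(E|¬H)], hence O(H) = O(H|E)/LR.
Posterior odds = 0.868/(1−0.868) = 6.5758. LR = 0.70/0.12 = 5.8333.
Prior odds = 6.5758/5.8333 = 1.1273, so P(H) = 1.1273/(1+1.1273) ≈ 0.53.

P(H) = 0.53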